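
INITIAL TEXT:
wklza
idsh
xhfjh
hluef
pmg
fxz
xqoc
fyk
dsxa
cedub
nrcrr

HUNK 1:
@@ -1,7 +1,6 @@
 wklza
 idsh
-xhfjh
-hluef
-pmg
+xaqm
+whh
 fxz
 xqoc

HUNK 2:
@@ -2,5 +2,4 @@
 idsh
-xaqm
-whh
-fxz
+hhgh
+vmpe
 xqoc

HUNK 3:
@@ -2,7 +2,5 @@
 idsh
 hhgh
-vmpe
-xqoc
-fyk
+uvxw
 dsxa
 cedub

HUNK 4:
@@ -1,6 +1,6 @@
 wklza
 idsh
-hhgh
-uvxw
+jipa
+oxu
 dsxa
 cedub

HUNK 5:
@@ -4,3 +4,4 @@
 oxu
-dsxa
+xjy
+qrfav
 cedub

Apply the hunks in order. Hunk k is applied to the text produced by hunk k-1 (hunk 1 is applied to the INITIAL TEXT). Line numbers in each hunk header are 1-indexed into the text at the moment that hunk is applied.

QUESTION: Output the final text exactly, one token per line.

Answer: wklza
idsh
jipa
oxu
xjy
qrfav
cedub
nrcrr

Derivation:
Hunk 1: at line 1 remove [xhfjh,hluef,pmg] add [xaqm,whh] -> 10 lines: wklza idsh xaqm whh fxz xqoc fyk dsxa cedub nrcrr
Hunk 2: at line 2 remove [xaqm,whh,fxz] add [hhgh,vmpe] -> 9 lines: wklza idsh hhgh vmpe xqoc fyk dsxa cedub nrcrr
Hunk 3: at line 2 remove [vmpe,xqoc,fyk] add [uvxw] -> 7 lines: wklza idsh hhgh uvxw dsxa cedub nrcrr
Hunk 4: at line 1 remove [hhgh,uvxw] add [jipa,oxu] -> 7 lines: wklza idsh jipa oxu dsxa cedub nrcrr
Hunk 5: at line 4 remove [dsxa] add [xjy,qrfav] -> 8 lines: wklza idsh jipa oxu xjy qrfav cedub nrcrr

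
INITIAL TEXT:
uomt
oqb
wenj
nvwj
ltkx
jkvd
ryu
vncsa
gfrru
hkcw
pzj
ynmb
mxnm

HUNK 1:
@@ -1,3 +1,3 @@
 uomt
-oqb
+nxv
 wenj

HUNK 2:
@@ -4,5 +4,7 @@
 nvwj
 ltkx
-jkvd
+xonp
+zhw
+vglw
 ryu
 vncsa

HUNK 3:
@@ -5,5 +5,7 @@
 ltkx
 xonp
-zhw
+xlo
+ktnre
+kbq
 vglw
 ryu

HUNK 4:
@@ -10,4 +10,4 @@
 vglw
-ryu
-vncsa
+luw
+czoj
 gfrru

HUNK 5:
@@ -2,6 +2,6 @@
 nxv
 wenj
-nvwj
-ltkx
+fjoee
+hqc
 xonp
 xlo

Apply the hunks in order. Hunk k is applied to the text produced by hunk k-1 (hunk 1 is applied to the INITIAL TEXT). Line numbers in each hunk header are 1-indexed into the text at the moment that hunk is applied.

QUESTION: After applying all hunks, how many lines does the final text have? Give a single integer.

Hunk 1: at line 1 remove [oqb] add [nxv] -> 13 lines: uomt nxv wenj nvwj ltkx jkvd ryu vncsa gfrru hkcw pzj ynmb mxnm
Hunk 2: at line 4 remove [jkvd] add [xonp,zhw,vglw] -> 15 lines: uomt nxv wenj nvwj ltkx xonp zhw vglw ryu vncsa gfrru hkcw pzj ynmb mxnm
Hunk 3: at line 5 remove [zhw] add [xlo,ktnre,kbq] -> 17 lines: uomt nxv wenj nvwj ltkx xonp xlo ktnre kbq vglw ryu vncsa gfrru hkcw pzj ynmb mxnm
Hunk 4: at line 10 remove [ryu,vncsa] add [luw,czoj] -> 17 lines: uomt nxv wenj nvwj ltkx xonp xlo ktnre kbq vglw luw czoj gfrru hkcw pzj ynmb mxnm
Hunk 5: at line 2 remove [nvwj,ltkx] add [fjoee,hqc] -> 17 lines: uomt nxv wenj fjoee hqc xonp xlo ktnre kbq vglw luw czoj gfrru hkcw pzj ynmb mxnm
Final line count: 17

Answer: 17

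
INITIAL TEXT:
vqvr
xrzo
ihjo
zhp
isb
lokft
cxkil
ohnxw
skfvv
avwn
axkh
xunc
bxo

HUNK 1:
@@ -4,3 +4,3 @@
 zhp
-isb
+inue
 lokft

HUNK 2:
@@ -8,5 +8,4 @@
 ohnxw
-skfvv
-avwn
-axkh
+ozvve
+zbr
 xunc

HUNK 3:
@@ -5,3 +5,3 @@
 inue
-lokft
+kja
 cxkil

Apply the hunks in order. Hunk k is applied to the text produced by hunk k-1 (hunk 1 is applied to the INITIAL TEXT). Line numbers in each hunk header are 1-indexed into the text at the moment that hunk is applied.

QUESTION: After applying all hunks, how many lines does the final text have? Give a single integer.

Hunk 1: at line 4 remove [isb] add [inue] -> 13 lines: vqvr xrzo ihjo zhp inue lokft cxkil ohnxw skfvv avwn axkh xunc bxo
Hunk 2: at line 8 remove [skfvv,avwn,axkh] add [ozvve,zbr] -> 12 lines: vqvr xrzo ihjo zhp inue lokft cxkil ohnxw ozvve zbr xunc bxo
Hunk 3: at line 5 remove [lokft] add [kja] -> 12 lines: vqvr xrzo ihjo zhp inue kja cxkil ohnxw ozvve zbr xunc bxo
Final line count: 12

Answer: 12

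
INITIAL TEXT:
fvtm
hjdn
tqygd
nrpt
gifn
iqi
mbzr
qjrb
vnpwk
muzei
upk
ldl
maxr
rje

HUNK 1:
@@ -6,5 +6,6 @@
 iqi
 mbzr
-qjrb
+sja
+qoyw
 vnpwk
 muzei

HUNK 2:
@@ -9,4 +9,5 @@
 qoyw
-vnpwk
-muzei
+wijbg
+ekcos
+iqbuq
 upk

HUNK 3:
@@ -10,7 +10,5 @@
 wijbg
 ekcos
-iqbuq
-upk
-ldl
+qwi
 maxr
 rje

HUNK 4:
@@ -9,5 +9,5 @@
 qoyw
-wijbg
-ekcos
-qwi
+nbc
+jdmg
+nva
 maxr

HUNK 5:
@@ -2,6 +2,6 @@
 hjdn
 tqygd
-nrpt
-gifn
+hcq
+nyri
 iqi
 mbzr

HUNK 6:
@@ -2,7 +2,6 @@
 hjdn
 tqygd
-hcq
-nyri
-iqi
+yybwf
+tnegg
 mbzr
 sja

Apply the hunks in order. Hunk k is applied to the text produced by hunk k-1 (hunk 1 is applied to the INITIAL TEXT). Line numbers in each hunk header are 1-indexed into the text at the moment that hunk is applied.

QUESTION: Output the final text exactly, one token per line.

Hunk 1: at line 6 remove [qjrb] add [sja,qoyw] -> 15 lines: fvtm hjdn tqygd nrpt gifn iqi mbzr sja qoyw vnpwk muzei upk ldl maxr rje
Hunk 2: at line 9 remove [vnpwk,muzei] add [wijbg,ekcos,iqbuq] -> 16 lines: fvtm hjdn tqygd nrpt gifn iqi mbzr sja qoyw wijbg ekcos iqbuq upk ldl maxr rje
Hunk 3: at line 10 remove [iqbuq,upk,ldl] add [qwi] -> 14 lines: fvtm hjdn tqygd nrpt gifn iqi mbzr sja qoyw wijbg ekcos qwi maxr rje
Hunk 4: at line 9 remove [wijbg,ekcos,qwi] add [nbc,jdmg,nva] -> 14 lines: fvtm hjdn tqygd nrpt gifn iqi mbzr sja qoyw nbc jdmg nva maxr rje
Hunk 5: at line 2 remove [nrpt,gifn] add [hcq,nyri] -> 14 lines: fvtm hjdn tqygd hcq nyri iqi mbzr sja qoyw nbc jdmg nva maxr rje
Hunk 6: at line 2 remove [hcq,nyri,iqi] add [yybwf,tnegg] -> 13 lines: fvtm hjdn tqygd yybwf tnegg mbzr sja qoyw nbc jdmg nva maxr rje

Answer: fvtm
hjdn
tqygd
yybwf
tnegg
mbzr
sja
qoyw
nbc
jdmg
nva
maxr
rje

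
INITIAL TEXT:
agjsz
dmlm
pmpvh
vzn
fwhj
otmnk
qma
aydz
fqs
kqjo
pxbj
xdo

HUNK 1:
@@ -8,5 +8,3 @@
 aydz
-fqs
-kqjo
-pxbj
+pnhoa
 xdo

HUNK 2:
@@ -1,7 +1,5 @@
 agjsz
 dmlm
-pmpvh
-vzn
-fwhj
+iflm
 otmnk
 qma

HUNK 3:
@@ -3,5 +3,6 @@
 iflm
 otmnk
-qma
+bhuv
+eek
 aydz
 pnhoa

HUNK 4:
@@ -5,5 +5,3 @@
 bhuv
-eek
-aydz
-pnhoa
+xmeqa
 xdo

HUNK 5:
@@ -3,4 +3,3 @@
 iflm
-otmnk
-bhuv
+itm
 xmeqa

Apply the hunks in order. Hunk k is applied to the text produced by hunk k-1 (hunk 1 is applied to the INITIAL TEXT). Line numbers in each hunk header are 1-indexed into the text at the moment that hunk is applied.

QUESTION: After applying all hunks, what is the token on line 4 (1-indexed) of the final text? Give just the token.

Answer: itm

Derivation:
Hunk 1: at line 8 remove [fqs,kqjo,pxbj] add [pnhoa] -> 10 lines: agjsz dmlm pmpvh vzn fwhj otmnk qma aydz pnhoa xdo
Hunk 2: at line 1 remove [pmpvh,vzn,fwhj] add [iflm] -> 8 lines: agjsz dmlm iflm otmnk qma aydz pnhoa xdo
Hunk 3: at line 3 remove [qma] add [bhuv,eek] -> 9 lines: agjsz dmlm iflm otmnk bhuv eek aydz pnhoa xdo
Hunk 4: at line 5 remove [eek,aydz,pnhoa] add [xmeqa] -> 7 lines: agjsz dmlm iflm otmnk bhuv xmeqa xdo
Hunk 5: at line 3 remove [otmnk,bhuv] add [itm] -> 6 lines: agjsz dmlm iflm itm xmeqa xdo
Final line 4: itm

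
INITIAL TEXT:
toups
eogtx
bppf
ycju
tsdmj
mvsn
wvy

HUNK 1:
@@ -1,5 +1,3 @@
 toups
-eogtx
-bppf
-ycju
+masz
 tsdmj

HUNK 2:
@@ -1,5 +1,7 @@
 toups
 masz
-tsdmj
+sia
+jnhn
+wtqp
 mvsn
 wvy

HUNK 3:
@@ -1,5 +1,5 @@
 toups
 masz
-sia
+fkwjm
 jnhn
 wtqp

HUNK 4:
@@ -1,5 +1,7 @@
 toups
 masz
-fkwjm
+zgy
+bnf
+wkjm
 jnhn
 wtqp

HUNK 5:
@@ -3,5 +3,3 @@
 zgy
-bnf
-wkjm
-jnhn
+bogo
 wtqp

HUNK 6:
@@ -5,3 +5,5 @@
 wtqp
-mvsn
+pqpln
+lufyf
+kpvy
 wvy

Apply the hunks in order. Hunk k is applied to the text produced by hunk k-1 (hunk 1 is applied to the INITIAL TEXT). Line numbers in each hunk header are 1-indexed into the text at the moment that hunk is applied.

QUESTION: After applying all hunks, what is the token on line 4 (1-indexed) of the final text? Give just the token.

Hunk 1: at line 1 remove [eogtx,bppf,ycju] add [masz] -> 5 lines: toups masz tsdmj mvsn wvy
Hunk 2: at line 1 remove [tsdmj] add [sia,jnhn,wtqp] -> 7 lines: toups masz sia jnhn wtqp mvsn wvy
Hunk 3: at line 1 remove [sia] add [fkwjm] -> 7 lines: toups masz fkwjm jnhn wtqp mvsn wvy
Hunk 4: at line 1 remove [fkwjm] add [zgy,bnf,wkjm] -> 9 lines: toups masz zgy bnf wkjm jnhn wtqp mvsn wvy
Hunk 5: at line 3 remove [bnf,wkjm,jnhn] add [bogo] -> 7 lines: toups masz zgy bogo wtqp mvsn wvy
Hunk 6: at line 5 remove [mvsn] add [pqpln,lufyf,kpvy] -> 9 lines: toups masz zgy bogo wtqp pqpln lufyf kpvy wvy
Final line 4: bogo

Answer: bogo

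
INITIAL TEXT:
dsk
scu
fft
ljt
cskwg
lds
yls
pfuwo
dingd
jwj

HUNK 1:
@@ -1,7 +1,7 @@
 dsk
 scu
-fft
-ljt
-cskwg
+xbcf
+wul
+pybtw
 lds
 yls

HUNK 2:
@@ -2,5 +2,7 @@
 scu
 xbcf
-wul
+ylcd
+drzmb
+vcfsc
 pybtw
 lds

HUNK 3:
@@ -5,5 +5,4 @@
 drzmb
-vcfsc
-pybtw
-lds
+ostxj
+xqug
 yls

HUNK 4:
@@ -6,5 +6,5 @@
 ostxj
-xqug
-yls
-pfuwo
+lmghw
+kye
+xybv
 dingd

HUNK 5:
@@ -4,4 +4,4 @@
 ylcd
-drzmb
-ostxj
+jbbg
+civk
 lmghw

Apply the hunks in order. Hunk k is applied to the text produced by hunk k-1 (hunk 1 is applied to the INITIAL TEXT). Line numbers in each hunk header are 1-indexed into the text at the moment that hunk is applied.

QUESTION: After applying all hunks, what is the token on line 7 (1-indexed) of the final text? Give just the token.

Answer: lmghw

Derivation:
Hunk 1: at line 1 remove [fft,ljt,cskwg] add [xbcf,wul,pybtw] -> 10 lines: dsk scu xbcf wul pybtw lds yls pfuwo dingd jwj
Hunk 2: at line 2 remove [wul] add [ylcd,drzmb,vcfsc] -> 12 lines: dsk scu xbcf ylcd drzmb vcfsc pybtw lds yls pfuwo dingd jwj
Hunk 3: at line 5 remove [vcfsc,pybtw,lds] add [ostxj,xqug] -> 11 lines: dsk scu xbcf ylcd drzmb ostxj xqug yls pfuwo dingd jwj
Hunk 4: at line 6 remove [xqug,yls,pfuwo] add [lmghw,kye,xybv] -> 11 lines: dsk scu xbcf ylcd drzmb ostxj lmghw kye xybv dingd jwj
Hunk 5: at line 4 remove [drzmb,ostxj] add [jbbg,civk] -> 11 lines: dsk scu xbcf ylcd jbbg civk lmghw kye xybv dingd jwj
Final line 7: lmghw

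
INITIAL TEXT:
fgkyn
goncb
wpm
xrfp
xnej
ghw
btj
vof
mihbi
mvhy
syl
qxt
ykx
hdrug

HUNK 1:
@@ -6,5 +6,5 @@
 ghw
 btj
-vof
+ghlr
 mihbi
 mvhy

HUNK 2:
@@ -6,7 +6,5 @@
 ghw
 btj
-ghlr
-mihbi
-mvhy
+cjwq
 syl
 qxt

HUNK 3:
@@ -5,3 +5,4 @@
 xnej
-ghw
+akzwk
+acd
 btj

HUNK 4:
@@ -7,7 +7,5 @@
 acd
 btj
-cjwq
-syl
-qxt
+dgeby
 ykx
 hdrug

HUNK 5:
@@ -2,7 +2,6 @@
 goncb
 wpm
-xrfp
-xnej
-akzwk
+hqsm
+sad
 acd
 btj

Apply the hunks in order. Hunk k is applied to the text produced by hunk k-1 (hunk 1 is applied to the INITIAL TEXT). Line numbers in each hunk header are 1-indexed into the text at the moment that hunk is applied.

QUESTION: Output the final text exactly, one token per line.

Hunk 1: at line 6 remove [vof] add [ghlr] -> 14 lines: fgkyn goncb wpm xrfp xnej ghw btj ghlr mihbi mvhy syl qxt ykx hdrug
Hunk 2: at line 6 remove [ghlr,mihbi,mvhy] add [cjwq] -> 12 lines: fgkyn goncb wpm xrfp xnej ghw btj cjwq syl qxt ykx hdrug
Hunk 3: at line 5 remove [ghw] add [akzwk,acd] -> 13 lines: fgkyn goncb wpm xrfp xnej akzwk acd btj cjwq syl qxt ykx hdrug
Hunk 4: at line 7 remove [cjwq,syl,qxt] add [dgeby] -> 11 lines: fgkyn goncb wpm xrfp xnej akzwk acd btj dgeby ykx hdrug
Hunk 5: at line 2 remove [xrfp,xnej,akzwk] add [hqsm,sad] -> 10 lines: fgkyn goncb wpm hqsm sad acd btj dgeby ykx hdrug

Answer: fgkyn
goncb
wpm
hqsm
sad
acd
btj
dgeby
ykx
hdrug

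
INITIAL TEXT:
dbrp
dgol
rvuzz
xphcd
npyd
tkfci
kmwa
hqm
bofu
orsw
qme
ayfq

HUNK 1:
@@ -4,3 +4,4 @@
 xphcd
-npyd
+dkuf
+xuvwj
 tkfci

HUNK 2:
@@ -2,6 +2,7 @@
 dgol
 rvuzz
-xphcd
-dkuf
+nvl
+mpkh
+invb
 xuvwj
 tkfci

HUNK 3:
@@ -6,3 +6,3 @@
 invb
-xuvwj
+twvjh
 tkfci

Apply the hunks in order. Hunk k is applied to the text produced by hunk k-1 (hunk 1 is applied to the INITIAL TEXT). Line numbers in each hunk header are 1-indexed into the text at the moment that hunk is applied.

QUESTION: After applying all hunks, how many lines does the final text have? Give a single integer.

Hunk 1: at line 4 remove [npyd] add [dkuf,xuvwj] -> 13 lines: dbrp dgol rvuzz xphcd dkuf xuvwj tkfci kmwa hqm bofu orsw qme ayfq
Hunk 2: at line 2 remove [xphcd,dkuf] add [nvl,mpkh,invb] -> 14 lines: dbrp dgol rvuzz nvl mpkh invb xuvwj tkfci kmwa hqm bofu orsw qme ayfq
Hunk 3: at line 6 remove [xuvwj] add [twvjh] -> 14 lines: dbrp dgol rvuzz nvl mpkh invb twvjh tkfci kmwa hqm bofu orsw qme ayfq
Final line count: 14

Answer: 14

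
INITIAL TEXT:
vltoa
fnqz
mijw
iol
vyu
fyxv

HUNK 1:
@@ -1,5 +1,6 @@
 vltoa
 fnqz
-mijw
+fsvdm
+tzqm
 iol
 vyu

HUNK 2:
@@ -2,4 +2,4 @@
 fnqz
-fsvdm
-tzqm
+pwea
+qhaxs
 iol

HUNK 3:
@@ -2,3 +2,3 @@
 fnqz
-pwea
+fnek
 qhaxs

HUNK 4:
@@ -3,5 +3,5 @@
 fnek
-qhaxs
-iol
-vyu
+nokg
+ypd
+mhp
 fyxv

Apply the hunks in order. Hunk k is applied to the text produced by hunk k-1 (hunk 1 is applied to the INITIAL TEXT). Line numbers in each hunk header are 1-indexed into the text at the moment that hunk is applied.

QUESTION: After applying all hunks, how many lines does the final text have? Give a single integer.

Answer: 7

Derivation:
Hunk 1: at line 1 remove [mijw] add [fsvdm,tzqm] -> 7 lines: vltoa fnqz fsvdm tzqm iol vyu fyxv
Hunk 2: at line 2 remove [fsvdm,tzqm] add [pwea,qhaxs] -> 7 lines: vltoa fnqz pwea qhaxs iol vyu fyxv
Hunk 3: at line 2 remove [pwea] add [fnek] -> 7 lines: vltoa fnqz fnek qhaxs iol vyu fyxv
Hunk 4: at line 3 remove [qhaxs,iol,vyu] add [nokg,ypd,mhp] -> 7 lines: vltoa fnqz fnek nokg ypd mhp fyxv
Final line count: 7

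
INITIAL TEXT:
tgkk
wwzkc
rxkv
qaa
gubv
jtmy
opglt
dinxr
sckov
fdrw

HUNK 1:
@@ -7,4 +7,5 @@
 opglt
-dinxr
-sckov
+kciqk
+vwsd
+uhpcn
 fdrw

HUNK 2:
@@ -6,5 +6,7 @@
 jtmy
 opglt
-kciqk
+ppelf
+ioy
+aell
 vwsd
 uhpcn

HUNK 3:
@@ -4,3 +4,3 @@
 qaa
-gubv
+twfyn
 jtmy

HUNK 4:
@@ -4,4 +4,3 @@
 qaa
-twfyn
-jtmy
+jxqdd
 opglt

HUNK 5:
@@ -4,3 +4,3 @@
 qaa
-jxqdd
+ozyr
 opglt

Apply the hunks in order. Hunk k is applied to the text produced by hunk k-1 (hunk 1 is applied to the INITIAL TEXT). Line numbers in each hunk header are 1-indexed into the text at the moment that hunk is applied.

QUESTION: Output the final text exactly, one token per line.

Answer: tgkk
wwzkc
rxkv
qaa
ozyr
opglt
ppelf
ioy
aell
vwsd
uhpcn
fdrw

Derivation:
Hunk 1: at line 7 remove [dinxr,sckov] add [kciqk,vwsd,uhpcn] -> 11 lines: tgkk wwzkc rxkv qaa gubv jtmy opglt kciqk vwsd uhpcn fdrw
Hunk 2: at line 6 remove [kciqk] add [ppelf,ioy,aell] -> 13 lines: tgkk wwzkc rxkv qaa gubv jtmy opglt ppelf ioy aell vwsd uhpcn fdrw
Hunk 3: at line 4 remove [gubv] add [twfyn] -> 13 lines: tgkk wwzkc rxkv qaa twfyn jtmy opglt ppelf ioy aell vwsd uhpcn fdrw
Hunk 4: at line 4 remove [twfyn,jtmy] add [jxqdd] -> 12 lines: tgkk wwzkc rxkv qaa jxqdd opglt ppelf ioy aell vwsd uhpcn fdrw
Hunk 5: at line 4 remove [jxqdd] add [ozyr] -> 12 lines: tgkk wwzkc rxkv qaa ozyr opglt ppelf ioy aell vwsd uhpcn fdrw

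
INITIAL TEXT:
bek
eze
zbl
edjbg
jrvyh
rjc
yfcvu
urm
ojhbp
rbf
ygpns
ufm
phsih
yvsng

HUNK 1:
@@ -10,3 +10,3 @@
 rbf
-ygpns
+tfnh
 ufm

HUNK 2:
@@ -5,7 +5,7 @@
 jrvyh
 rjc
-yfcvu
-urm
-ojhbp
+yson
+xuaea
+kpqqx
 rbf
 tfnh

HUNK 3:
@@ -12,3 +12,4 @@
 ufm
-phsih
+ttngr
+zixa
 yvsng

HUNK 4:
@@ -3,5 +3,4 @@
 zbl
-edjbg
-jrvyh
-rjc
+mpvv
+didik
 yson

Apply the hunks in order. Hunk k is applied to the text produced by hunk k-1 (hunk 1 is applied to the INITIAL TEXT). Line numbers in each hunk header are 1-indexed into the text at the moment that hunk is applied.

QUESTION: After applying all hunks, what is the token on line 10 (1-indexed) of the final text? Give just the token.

Hunk 1: at line 10 remove [ygpns] add [tfnh] -> 14 lines: bek eze zbl edjbg jrvyh rjc yfcvu urm ojhbp rbf tfnh ufm phsih yvsng
Hunk 2: at line 5 remove [yfcvu,urm,ojhbp] add [yson,xuaea,kpqqx] -> 14 lines: bek eze zbl edjbg jrvyh rjc yson xuaea kpqqx rbf tfnh ufm phsih yvsng
Hunk 3: at line 12 remove [phsih] add [ttngr,zixa] -> 15 lines: bek eze zbl edjbg jrvyh rjc yson xuaea kpqqx rbf tfnh ufm ttngr zixa yvsng
Hunk 4: at line 3 remove [edjbg,jrvyh,rjc] add [mpvv,didik] -> 14 lines: bek eze zbl mpvv didik yson xuaea kpqqx rbf tfnh ufm ttngr zixa yvsng
Final line 10: tfnh

Answer: tfnh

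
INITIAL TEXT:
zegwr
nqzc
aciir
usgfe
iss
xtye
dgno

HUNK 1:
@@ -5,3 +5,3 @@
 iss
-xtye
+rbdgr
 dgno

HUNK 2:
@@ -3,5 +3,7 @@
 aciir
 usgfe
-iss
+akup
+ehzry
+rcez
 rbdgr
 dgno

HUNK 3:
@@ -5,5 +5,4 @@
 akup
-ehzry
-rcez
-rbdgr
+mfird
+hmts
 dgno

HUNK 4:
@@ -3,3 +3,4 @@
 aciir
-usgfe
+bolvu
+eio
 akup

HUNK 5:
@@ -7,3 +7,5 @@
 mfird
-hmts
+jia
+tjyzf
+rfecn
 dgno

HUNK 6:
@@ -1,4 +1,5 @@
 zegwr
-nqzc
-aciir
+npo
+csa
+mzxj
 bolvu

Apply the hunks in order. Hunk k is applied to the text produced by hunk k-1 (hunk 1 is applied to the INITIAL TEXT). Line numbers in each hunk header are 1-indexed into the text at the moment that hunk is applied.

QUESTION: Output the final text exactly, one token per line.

Answer: zegwr
npo
csa
mzxj
bolvu
eio
akup
mfird
jia
tjyzf
rfecn
dgno

Derivation:
Hunk 1: at line 5 remove [xtye] add [rbdgr] -> 7 lines: zegwr nqzc aciir usgfe iss rbdgr dgno
Hunk 2: at line 3 remove [iss] add [akup,ehzry,rcez] -> 9 lines: zegwr nqzc aciir usgfe akup ehzry rcez rbdgr dgno
Hunk 3: at line 5 remove [ehzry,rcez,rbdgr] add [mfird,hmts] -> 8 lines: zegwr nqzc aciir usgfe akup mfird hmts dgno
Hunk 4: at line 3 remove [usgfe] add [bolvu,eio] -> 9 lines: zegwr nqzc aciir bolvu eio akup mfird hmts dgno
Hunk 5: at line 7 remove [hmts] add [jia,tjyzf,rfecn] -> 11 lines: zegwr nqzc aciir bolvu eio akup mfird jia tjyzf rfecn dgno
Hunk 6: at line 1 remove [nqzc,aciir] add [npo,csa,mzxj] -> 12 lines: zegwr npo csa mzxj bolvu eio akup mfird jia tjyzf rfecn dgno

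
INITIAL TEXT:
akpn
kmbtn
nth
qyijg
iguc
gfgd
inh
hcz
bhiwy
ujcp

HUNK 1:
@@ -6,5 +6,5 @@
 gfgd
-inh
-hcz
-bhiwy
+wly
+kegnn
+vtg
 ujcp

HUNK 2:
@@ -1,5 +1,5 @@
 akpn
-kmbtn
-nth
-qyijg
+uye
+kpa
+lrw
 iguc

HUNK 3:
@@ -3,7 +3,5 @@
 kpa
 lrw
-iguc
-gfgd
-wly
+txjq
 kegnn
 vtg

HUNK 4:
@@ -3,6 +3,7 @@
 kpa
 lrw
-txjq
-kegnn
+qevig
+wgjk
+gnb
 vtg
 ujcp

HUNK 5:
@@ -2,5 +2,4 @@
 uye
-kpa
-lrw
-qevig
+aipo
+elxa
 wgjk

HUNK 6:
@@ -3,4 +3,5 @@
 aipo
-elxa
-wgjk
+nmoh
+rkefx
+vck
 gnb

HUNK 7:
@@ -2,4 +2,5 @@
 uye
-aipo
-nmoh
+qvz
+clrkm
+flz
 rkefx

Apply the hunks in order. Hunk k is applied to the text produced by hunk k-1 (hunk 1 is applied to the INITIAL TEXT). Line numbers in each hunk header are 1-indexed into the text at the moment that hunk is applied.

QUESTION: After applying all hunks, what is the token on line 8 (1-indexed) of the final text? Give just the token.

Answer: gnb

Derivation:
Hunk 1: at line 6 remove [inh,hcz,bhiwy] add [wly,kegnn,vtg] -> 10 lines: akpn kmbtn nth qyijg iguc gfgd wly kegnn vtg ujcp
Hunk 2: at line 1 remove [kmbtn,nth,qyijg] add [uye,kpa,lrw] -> 10 lines: akpn uye kpa lrw iguc gfgd wly kegnn vtg ujcp
Hunk 3: at line 3 remove [iguc,gfgd,wly] add [txjq] -> 8 lines: akpn uye kpa lrw txjq kegnn vtg ujcp
Hunk 4: at line 3 remove [txjq,kegnn] add [qevig,wgjk,gnb] -> 9 lines: akpn uye kpa lrw qevig wgjk gnb vtg ujcp
Hunk 5: at line 2 remove [kpa,lrw,qevig] add [aipo,elxa] -> 8 lines: akpn uye aipo elxa wgjk gnb vtg ujcp
Hunk 6: at line 3 remove [elxa,wgjk] add [nmoh,rkefx,vck] -> 9 lines: akpn uye aipo nmoh rkefx vck gnb vtg ujcp
Hunk 7: at line 2 remove [aipo,nmoh] add [qvz,clrkm,flz] -> 10 lines: akpn uye qvz clrkm flz rkefx vck gnb vtg ujcp
Final line 8: gnb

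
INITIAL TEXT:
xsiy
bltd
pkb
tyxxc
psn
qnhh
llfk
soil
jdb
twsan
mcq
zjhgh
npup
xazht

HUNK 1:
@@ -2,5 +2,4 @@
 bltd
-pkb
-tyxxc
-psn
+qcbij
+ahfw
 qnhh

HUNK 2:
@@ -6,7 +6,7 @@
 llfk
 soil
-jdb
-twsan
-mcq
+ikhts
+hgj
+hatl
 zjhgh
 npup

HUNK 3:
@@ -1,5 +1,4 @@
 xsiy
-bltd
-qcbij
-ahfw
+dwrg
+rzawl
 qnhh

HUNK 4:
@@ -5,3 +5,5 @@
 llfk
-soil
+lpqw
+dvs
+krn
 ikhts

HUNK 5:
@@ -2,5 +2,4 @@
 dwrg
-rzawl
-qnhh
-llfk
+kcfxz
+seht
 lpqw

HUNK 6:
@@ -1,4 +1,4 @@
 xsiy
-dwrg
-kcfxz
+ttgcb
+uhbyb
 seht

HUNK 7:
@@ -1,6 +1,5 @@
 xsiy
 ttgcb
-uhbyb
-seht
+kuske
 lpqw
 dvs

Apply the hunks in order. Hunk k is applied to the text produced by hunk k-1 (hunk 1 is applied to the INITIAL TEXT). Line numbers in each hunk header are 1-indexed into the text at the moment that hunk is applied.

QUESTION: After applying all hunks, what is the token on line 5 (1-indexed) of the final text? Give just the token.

Answer: dvs

Derivation:
Hunk 1: at line 2 remove [pkb,tyxxc,psn] add [qcbij,ahfw] -> 13 lines: xsiy bltd qcbij ahfw qnhh llfk soil jdb twsan mcq zjhgh npup xazht
Hunk 2: at line 6 remove [jdb,twsan,mcq] add [ikhts,hgj,hatl] -> 13 lines: xsiy bltd qcbij ahfw qnhh llfk soil ikhts hgj hatl zjhgh npup xazht
Hunk 3: at line 1 remove [bltd,qcbij,ahfw] add [dwrg,rzawl] -> 12 lines: xsiy dwrg rzawl qnhh llfk soil ikhts hgj hatl zjhgh npup xazht
Hunk 4: at line 5 remove [soil] add [lpqw,dvs,krn] -> 14 lines: xsiy dwrg rzawl qnhh llfk lpqw dvs krn ikhts hgj hatl zjhgh npup xazht
Hunk 5: at line 2 remove [rzawl,qnhh,llfk] add [kcfxz,seht] -> 13 lines: xsiy dwrg kcfxz seht lpqw dvs krn ikhts hgj hatl zjhgh npup xazht
Hunk 6: at line 1 remove [dwrg,kcfxz] add [ttgcb,uhbyb] -> 13 lines: xsiy ttgcb uhbyb seht lpqw dvs krn ikhts hgj hatl zjhgh npup xazht
Hunk 7: at line 1 remove [uhbyb,seht] add [kuske] -> 12 lines: xsiy ttgcb kuske lpqw dvs krn ikhts hgj hatl zjhgh npup xazht
Final line 5: dvs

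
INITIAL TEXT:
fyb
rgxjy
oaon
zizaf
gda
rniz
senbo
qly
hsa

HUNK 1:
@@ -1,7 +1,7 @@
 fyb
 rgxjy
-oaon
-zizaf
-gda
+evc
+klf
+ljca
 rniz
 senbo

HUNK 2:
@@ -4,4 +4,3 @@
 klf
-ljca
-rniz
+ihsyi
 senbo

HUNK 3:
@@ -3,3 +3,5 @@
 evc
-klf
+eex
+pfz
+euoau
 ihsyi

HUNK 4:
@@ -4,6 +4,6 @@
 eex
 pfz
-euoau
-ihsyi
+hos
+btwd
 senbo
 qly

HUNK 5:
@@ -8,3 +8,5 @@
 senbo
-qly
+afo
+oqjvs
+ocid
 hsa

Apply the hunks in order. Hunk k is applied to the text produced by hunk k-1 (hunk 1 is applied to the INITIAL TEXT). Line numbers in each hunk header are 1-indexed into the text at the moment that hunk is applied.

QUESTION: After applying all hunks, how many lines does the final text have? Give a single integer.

Answer: 12

Derivation:
Hunk 1: at line 1 remove [oaon,zizaf,gda] add [evc,klf,ljca] -> 9 lines: fyb rgxjy evc klf ljca rniz senbo qly hsa
Hunk 2: at line 4 remove [ljca,rniz] add [ihsyi] -> 8 lines: fyb rgxjy evc klf ihsyi senbo qly hsa
Hunk 3: at line 3 remove [klf] add [eex,pfz,euoau] -> 10 lines: fyb rgxjy evc eex pfz euoau ihsyi senbo qly hsa
Hunk 4: at line 4 remove [euoau,ihsyi] add [hos,btwd] -> 10 lines: fyb rgxjy evc eex pfz hos btwd senbo qly hsa
Hunk 5: at line 8 remove [qly] add [afo,oqjvs,ocid] -> 12 lines: fyb rgxjy evc eex pfz hos btwd senbo afo oqjvs ocid hsa
Final line count: 12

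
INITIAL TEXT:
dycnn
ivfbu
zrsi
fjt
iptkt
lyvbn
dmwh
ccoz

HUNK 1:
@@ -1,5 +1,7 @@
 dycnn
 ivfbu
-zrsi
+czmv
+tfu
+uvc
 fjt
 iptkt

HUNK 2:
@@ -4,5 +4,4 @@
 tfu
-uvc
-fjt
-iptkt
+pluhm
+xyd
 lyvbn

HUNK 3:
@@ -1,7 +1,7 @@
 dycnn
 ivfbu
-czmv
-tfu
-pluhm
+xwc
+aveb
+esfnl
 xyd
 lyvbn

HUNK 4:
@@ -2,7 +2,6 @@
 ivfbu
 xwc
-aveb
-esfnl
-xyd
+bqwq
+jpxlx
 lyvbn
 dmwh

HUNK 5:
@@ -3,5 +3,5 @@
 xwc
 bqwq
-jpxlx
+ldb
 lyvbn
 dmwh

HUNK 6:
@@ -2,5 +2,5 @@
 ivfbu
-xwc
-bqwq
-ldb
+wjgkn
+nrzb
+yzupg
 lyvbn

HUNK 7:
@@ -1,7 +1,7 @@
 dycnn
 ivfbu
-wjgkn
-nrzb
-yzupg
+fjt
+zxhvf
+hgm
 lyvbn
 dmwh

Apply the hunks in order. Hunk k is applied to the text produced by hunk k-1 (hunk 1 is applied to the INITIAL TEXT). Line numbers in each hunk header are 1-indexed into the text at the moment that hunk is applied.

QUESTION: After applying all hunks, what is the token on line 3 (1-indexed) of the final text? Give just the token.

Hunk 1: at line 1 remove [zrsi] add [czmv,tfu,uvc] -> 10 lines: dycnn ivfbu czmv tfu uvc fjt iptkt lyvbn dmwh ccoz
Hunk 2: at line 4 remove [uvc,fjt,iptkt] add [pluhm,xyd] -> 9 lines: dycnn ivfbu czmv tfu pluhm xyd lyvbn dmwh ccoz
Hunk 3: at line 1 remove [czmv,tfu,pluhm] add [xwc,aveb,esfnl] -> 9 lines: dycnn ivfbu xwc aveb esfnl xyd lyvbn dmwh ccoz
Hunk 4: at line 2 remove [aveb,esfnl,xyd] add [bqwq,jpxlx] -> 8 lines: dycnn ivfbu xwc bqwq jpxlx lyvbn dmwh ccoz
Hunk 5: at line 3 remove [jpxlx] add [ldb] -> 8 lines: dycnn ivfbu xwc bqwq ldb lyvbn dmwh ccoz
Hunk 6: at line 2 remove [xwc,bqwq,ldb] add [wjgkn,nrzb,yzupg] -> 8 lines: dycnn ivfbu wjgkn nrzb yzupg lyvbn dmwh ccoz
Hunk 7: at line 1 remove [wjgkn,nrzb,yzupg] add [fjt,zxhvf,hgm] -> 8 lines: dycnn ivfbu fjt zxhvf hgm lyvbn dmwh ccoz
Final line 3: fjt

Answer: fjt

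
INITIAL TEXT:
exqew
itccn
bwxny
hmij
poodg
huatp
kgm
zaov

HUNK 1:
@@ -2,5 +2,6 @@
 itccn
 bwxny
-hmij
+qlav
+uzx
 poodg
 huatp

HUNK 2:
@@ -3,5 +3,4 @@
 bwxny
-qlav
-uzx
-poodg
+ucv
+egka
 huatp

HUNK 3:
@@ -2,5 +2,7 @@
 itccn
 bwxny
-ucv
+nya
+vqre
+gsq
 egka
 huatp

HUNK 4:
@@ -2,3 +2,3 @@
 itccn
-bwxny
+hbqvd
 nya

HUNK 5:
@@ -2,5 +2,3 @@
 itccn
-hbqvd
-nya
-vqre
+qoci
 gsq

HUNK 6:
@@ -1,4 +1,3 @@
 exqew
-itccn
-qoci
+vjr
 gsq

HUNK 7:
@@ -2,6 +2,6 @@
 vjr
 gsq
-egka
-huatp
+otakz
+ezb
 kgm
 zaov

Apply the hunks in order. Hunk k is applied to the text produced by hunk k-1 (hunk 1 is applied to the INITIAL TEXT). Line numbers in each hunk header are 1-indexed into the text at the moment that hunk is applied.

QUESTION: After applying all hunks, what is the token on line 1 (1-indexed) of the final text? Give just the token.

Hunk 1: at line 2 remove [hmij] add [qlav,uzx] -> 9 lines: exqew itccn bwxny qlav uzx poodg huatp kgm zaov
Hunk 2: at line 3 remove [qlav,uzx,poodg] add [ucv,egka] -> 8 lines: exqew itccn bwxny ucv egka huatp kgm zaov
Hunk 3: at line 2 remove [ucv] add [nya,vqre,gsq] -> 10 lines: exqew itccn bwxny nya vqre gsq egka huatp kgm zaov
Hunk 4: at line 2 remove [bwxny] add [hbqvd] -> 10 lines: exqew itccn hbqvd nya vqre gsq egka huatp kgm zaov
Hunk 5: at line 2 remove [hbqvd,nya,vqre] add [qoci] -> 8 lines: exqew itccn qoci gsq egka huatp kgm zaov
Hunk 6: at line 1 remove [itccn,qoci] add [vjr] -> 7 lines: exqew vjr gsq egka huatp kgm zaov
Hunk 7: at line 2 remove [egka,huatp] add [otakz,ezb] -> 7 lines: exqew vjr gsq otakz ezb kgm zaov
Final line 1: exqew

Answer: exqew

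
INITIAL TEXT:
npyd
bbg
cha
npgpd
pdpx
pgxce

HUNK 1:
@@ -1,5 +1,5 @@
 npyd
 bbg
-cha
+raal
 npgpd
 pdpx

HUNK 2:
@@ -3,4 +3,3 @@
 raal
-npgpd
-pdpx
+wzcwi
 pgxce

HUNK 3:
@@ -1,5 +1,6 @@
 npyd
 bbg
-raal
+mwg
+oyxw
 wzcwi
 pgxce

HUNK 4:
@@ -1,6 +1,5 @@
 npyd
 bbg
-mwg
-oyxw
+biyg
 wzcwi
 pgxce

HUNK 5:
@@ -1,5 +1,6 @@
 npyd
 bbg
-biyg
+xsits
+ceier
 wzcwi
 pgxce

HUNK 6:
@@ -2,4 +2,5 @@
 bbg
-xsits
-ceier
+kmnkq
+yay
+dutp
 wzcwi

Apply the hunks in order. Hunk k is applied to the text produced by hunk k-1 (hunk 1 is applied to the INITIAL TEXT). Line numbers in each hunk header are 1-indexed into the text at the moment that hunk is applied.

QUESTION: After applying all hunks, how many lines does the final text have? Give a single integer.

Hunk 1: at line 1 remove [cha] add [raal] -> 6 lines: npyd bbg raal npgpd pdpx pgxce
Hunk 2: at line 3 remove [npgpd,pdpx] add [wzcwi] -> 5 lines: npyd bbg raal wzcwi pgxce
Hunk 3: at line 1 remove [raal] add [mwg,oyxw] -> 6 lines: npyd bbg mwg oyxw wzcwi pgxce
Hunk 4: at line 1 remove [mwg,oyxw] add [biyg] -> 5 lines: npyd bbg biyg wzcwi pgxce
Hunk 5: at line 1 remove [biyg] add [xsits,ceier] -> 6 lines: npyd bbg xsits ceier wzcwi pgxce
Hunk 6: at line 2 remove [xsits,ceier] add [kmnkq,yay,dutp] -> 7 lines: npyd bbg kmnkq yay dutp wzcwi pgxce
Final line count: 7

Answer: 7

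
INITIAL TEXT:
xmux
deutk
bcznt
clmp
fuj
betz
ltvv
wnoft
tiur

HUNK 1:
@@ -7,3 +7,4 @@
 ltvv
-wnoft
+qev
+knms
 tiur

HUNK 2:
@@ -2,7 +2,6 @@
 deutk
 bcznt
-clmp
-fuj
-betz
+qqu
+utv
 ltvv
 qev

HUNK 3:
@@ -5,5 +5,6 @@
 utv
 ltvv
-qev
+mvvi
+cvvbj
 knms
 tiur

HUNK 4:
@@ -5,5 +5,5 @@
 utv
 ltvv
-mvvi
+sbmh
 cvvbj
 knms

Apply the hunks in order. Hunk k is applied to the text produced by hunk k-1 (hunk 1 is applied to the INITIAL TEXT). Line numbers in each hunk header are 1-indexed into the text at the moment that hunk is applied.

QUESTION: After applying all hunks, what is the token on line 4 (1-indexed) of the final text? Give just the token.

Hunk 1: at line 7 remove [wnoft] add [qev,knms] -> 10 lines: xmux deutk bcznt clmp fuj betz ltvv qev knms tiur
Hunk 2: at line 2 remove [clmp,fuj,betz] add [qqu,utv] -> 9 lines: xmux deutk bcznt qqu utv ltvv qev knms tiur
Hunk 3: at line 5 remove [qev] add [mvvi,cvvbj] -> 10 lines: xmux deutk bcznt qqu utv ltvv mvvi cvvbj knms tiur
Hunk 4: at line 5 remove [mvvi] add [sbmh] -> 10 lines: xmux deutk bcznt qqu utv ltvv sbmh cvvbj knms tiur
Final line 4: qqu

Answer: qqu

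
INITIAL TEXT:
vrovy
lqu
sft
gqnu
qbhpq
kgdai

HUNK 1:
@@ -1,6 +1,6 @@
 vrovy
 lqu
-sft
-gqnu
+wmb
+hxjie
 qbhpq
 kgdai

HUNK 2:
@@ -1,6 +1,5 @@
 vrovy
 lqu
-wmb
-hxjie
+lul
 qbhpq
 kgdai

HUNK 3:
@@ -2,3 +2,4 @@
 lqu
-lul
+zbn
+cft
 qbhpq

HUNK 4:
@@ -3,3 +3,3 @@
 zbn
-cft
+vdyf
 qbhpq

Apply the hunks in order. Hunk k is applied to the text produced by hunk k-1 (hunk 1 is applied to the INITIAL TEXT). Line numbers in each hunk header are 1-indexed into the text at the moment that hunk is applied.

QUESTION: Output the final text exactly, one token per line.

Answer: vrovy
lqu
zbn
vdyf
qbhpq
kgdai

Derivation:
Hunk 1: at line 1 remove [sft,gqnu] add [wmb,hxjie] -> 6 lines: vrovy lqu wmb hxjie qbhpq kgdai
Hunk 2: at line 1 remove [wmb,hxjie] add [lul] -> 5 lines: vrovy lqu lul qbhpq kgdai
Hunk 3: at line 2 remove [lul] add [zbn,cft] -> 6 lines: vrovy lqu zbn cft qbhpq kgdai
Hunk 4: at line 3 remove [cft] add [vdyf] -> 6 lines: vrovy lqu zbn vdyf qbhpq kgdai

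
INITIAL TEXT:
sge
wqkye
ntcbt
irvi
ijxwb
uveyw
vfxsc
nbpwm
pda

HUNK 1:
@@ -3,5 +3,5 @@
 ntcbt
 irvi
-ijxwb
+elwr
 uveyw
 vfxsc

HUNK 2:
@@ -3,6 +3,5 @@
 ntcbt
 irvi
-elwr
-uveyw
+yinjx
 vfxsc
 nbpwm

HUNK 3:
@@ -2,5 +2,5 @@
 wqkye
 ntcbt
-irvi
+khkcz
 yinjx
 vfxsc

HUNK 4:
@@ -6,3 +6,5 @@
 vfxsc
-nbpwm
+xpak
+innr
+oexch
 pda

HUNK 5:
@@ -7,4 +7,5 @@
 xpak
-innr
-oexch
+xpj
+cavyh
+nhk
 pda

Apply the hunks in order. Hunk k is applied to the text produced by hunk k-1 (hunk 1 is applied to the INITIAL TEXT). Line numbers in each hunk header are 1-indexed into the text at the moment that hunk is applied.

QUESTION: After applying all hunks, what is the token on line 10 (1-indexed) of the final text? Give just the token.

Answer: nhk

Derivation:
Hunk 1: at line 3 remove [ijxwb] add [elwr] -> 9 lines: sge wqkye ntcbt irvi elwr uveyw vfxsc nbpwm pda
Hunk 2: at line 3 remove [elwr,uveyw] add [yinjx] -> 8 lines: sge wqkye ntcbt irvi yinjx vfxsc nbpwm pda
Hunk 3: at line 2 remove [irvi] add [khkcz] -> 8 lines: sge wqkye ntcbt khkcz yinjx vfxsc nbpwm pda
Hunk 4: at line 6 remove [nbpwm] add [xpak,innr,oexch] -> 10 lines: sge wqkye ntcbt khkcz yinjx vfxsc xpak innr oexch pda
Hunk 5: at line 7 remove [innr,oexch] add [xpj,cavyh,nhk] -> 11 lines: sge wqkye ntcbt khkcz yinjx vfxsc xpak xpj cavyh nhk pda
Final line 10: nhk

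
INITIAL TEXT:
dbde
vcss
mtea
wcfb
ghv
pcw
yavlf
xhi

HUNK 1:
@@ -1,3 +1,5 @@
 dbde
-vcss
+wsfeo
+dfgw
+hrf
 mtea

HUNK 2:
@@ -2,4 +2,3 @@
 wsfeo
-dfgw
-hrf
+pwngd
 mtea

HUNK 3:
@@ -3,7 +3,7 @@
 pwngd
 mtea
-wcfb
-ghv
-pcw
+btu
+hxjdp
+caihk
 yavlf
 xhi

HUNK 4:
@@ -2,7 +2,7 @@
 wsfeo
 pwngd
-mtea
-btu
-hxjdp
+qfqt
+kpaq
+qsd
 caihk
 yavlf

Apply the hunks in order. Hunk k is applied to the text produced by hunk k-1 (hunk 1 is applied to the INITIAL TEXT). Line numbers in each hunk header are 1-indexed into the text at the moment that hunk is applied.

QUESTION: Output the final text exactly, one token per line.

Hunk 1: at line 1 remove [vcss] add [wsfeo,dfgw,hrf] -> 10 lines: dbde wsfeo dfgw hrf mtea wcfb ghv pcw yavlf xhi
Hunk 2: at line 2 remove [dfgw,hrf] add [pwngd] -> 9 lines: dbde wsfeo pwngd mtea wcfb ghv pcw yavlf xhi
Hunk 3: at line 3 remove [wcfb,ghv,pcw] add [btu,hxjdp,caihk] -> 9 lines: dbde wsfeo pwngd mtea btu hxjdp caihk yavlf xhi
Hunk 4: at line 2 remove [mtea,btu,hxjdp] add [qfqt,kpaq,qsd] -> 9 lines: dbde wsfeo pwngd qfqt kpaq qsd caihk yavlf xhi

Answer: dbde
wsfeo
pwngd
qfqt
kpaq
qsd
caihk
yavlf
xhi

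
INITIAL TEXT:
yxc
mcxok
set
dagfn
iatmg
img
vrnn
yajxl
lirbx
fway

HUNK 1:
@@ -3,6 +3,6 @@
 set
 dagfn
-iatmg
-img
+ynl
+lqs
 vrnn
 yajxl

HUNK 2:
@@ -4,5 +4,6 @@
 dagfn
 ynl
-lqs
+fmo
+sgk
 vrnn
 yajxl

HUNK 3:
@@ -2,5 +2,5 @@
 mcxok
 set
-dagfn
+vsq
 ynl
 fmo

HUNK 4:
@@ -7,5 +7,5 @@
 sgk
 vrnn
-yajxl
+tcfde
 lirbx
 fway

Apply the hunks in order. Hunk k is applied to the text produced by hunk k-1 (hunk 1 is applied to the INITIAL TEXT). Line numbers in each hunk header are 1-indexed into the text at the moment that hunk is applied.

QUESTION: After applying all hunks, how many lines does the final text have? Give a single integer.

Hunk 1: at line 3 remove [iatmg,img] add [ynl,lqs] -> 10 lines: yxc mcxok set dagfn ynl lqs vrnn yajxl lirbx fway
Hunk 2: at line 4 remove [lqs] add [fmo,sgk] -> 11 lines: yxc mcxok set dagfn ynl fmo sgk vrnn yajxl lirbx fway
Hunk 3: at line 2 remove [dagfn] add [vsq] -> 11 lines: yxc mcxok set vsq ynl fmo sgk vrnn yajxl lirbx fway
Hunk 4: at line 7 remove [yajxl] add [tcfde] -> 11 lines: yxc mcxok set vsq ynl fmo sgk vrnn tcfde lirbx fway
Final line count: 11

Answer: 11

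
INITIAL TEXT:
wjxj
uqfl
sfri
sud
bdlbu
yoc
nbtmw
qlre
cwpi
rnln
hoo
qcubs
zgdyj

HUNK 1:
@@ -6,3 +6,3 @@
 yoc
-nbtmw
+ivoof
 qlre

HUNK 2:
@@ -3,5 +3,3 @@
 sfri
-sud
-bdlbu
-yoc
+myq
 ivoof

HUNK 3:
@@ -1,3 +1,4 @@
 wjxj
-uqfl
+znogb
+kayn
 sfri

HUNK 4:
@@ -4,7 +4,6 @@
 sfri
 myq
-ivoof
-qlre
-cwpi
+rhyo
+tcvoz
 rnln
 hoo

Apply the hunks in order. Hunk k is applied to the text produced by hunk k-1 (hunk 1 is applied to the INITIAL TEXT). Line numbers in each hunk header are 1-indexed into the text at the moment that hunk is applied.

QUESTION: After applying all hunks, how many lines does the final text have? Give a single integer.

Answer: 11

Derivation:
Hunk 1: at line 6 remove [nbtmw] add [ivoof] -> 13 lines: wjxj uqfl sfri sud bdlbu yoc ivoof qlre cwpi rnln hoo qcubs zgdyj
Hunk 2: at line 3 remove [sud,bdlbu,yoc] add [myq] -> 11 lines: wjxj uqfl sfri myq ivoof qlre cwpi rnln hoo qcubs zgdyj
Hunk 3: at line 1 remove [uqfl] add [znogb,kayn] -> 12 lines: wjxj znogb kayn sfri myq ivoof qlre cwpi rnln hoo qcubs zgdyj
Hunk 4: at line 4 remove [ivoof,qlre,cwpi] add [rhyo,tcvoz] -> 11 lines: wjxj znogb kayn sfri myq rhyo tcvoz rnln hoo qcubs zgdyj
Final line count: 11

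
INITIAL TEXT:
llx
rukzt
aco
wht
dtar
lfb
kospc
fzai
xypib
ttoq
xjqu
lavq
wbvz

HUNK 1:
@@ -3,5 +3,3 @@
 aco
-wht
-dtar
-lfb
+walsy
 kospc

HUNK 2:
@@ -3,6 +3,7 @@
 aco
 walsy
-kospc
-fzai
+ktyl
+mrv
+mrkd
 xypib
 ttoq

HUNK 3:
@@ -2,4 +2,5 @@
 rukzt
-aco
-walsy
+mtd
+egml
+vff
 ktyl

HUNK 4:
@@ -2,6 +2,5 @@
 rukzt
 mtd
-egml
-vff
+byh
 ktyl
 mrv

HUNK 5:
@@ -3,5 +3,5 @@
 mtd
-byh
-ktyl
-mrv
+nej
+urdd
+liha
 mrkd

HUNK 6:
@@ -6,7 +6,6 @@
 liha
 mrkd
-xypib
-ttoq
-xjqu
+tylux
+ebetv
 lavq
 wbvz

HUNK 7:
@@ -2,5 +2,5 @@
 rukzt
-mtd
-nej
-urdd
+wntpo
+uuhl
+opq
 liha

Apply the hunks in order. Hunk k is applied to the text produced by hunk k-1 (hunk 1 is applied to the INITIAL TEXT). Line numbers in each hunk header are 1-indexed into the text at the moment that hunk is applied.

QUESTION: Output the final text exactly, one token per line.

Answer: llx
rukzt
wntpo
uuhl
opq
liha
mrkd
tylux
ebetv
lavq
wbvz

Derivation:
Hunk 1: at line 3 remove [wht,dtar,lfb] add [walsy] -> 11 lines: llx rukzt aco walsy kospc fzai xypib ttoq xjqu lavq wbvz
Hunk 2: at line 3 remove [kospc,fzai] add [ktyl,mrv,mrkd] -> 12 lines: llx rukzt aco walsy ktyl mrv mrkd xypib ttoq xjqu lavq wbvz
Hunk 3: at line 2 remove [aco,walsy] add [mtd,egml,vff] -> 13 lines: llx rukzt mtd egml vff ktyl mrv mrkd xypib ttoq xjqu lavq wbvz
Hunk 4: at line 2 remove [egml,vff] add [byh] -> 12 lines: llx rukzt mtd byh ktyl mrv mrkd xypib ttoq xjqu lavq wbvz
Hunk 5: at line 3 remove [byh,ktyl,mrv] add [nej,urdd,liha] -> 12 lines: llx rukzt mtd nej urdd liha mrkd xypib ttoq xjqu lavq wbvz
Hunk 6: at line 6 remove [xypib,ttoq,xjqu] add [tylux,ebetv] -> 11 lines: llx rukzt mtd nej urdd liha mrkd tylux ebetv lavq wbvz
Hunk 7: at line 2 remove [mtd,nej,urdd] add [wntpo,uuhl,opq] -> 11 lines: llx rukzt wntpo uuhl opq liha mrkd tylux ebetv lavq wbvz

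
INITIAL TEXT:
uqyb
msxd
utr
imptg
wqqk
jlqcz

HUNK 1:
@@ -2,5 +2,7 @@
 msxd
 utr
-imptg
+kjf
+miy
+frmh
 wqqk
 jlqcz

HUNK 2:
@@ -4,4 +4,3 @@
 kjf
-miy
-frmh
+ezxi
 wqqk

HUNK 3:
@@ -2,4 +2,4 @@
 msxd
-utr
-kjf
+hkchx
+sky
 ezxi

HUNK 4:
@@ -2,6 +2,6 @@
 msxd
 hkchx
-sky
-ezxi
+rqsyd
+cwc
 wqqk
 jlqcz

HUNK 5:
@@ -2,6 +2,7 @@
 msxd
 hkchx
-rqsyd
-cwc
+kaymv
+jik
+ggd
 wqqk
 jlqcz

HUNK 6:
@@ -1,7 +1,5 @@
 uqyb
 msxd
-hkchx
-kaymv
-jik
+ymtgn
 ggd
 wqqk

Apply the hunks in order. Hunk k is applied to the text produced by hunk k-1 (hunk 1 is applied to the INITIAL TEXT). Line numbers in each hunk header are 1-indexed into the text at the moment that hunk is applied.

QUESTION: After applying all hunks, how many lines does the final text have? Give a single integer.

Hunk 1: at line 2 remove [imptg] add [kjf,miy,frmh] -> 8 lines: uqyb msxd utr kjf miy frmh wqqk jlqcz
Hunk 2: at line 4 remove [miy,frmh] add [ezxi] -> 7 lines: uqyb msxd utr kjf ezxi wqqk jlqcz
Hunk 3: at line 2 remove [utr,kjf] add [hkchx,sky] -> 7 lines: uqyb msxd hkchx sky ezxi wqqk jlqcz
Hunk 4: at line 2 remove [sky,ezxi] add [rqsyd,cwc] -> 7 lines: uqyb msxd hkchx rqsyd cwc wqqk jlqcz
Hunk 5: at line 2 remove [rqsyd,cwc] add [kaymv,jik,ggd] -> 8 lines: uqyb msxd hkchx kaymv jik ggd wqqk jlqcz
Hunk 6: at line 1 remove [hkchx,kaymv,jik] add [ymtgn] -> 6 lines: uqyb msxd ymtgn ggd wqqk jlqcz
Final line count: 6

Answer: 6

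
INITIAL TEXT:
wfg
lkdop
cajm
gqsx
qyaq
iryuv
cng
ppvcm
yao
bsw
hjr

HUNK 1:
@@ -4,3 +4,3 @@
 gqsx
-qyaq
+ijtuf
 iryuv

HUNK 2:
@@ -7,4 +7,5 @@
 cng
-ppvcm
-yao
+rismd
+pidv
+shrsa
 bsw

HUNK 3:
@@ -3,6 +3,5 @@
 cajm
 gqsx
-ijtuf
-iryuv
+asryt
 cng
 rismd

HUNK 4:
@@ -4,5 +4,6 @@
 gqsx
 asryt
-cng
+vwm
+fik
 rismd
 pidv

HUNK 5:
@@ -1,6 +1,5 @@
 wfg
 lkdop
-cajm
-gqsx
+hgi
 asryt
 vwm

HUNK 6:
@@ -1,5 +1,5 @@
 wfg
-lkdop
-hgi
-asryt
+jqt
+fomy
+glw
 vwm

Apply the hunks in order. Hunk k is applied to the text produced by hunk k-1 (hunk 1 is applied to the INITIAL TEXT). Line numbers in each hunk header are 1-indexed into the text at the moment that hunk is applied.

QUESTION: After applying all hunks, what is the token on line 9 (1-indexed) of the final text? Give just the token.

Hunk 1: at line 4 remove [qyaq] add [ijtuf] -> 11 lines: wfg lkdop cajm gqsx ijtuf iryuv cng ppvcm yao bsw hjr
Hunk 2: at line 7 remove [ppvcm,yao] add [rismd,pidv,shrsa] -> 12 lines: wfg lkdop cajm gqsx ijtuf iryuv cng rismd pidv shrsa bsw hjr
Hunk 3: at line 3 remove [ijtuf,iryuv] add [asryt] -> 11 lines: wfg lkdop cajm gqsx asryt cng rismd pidv shrsa bsw hjr
Hunk 4: at line 4 remove [cng] add [vwm,fik] -> 12 lines: wfg lkdop cajm gqsx asryt vwm fik rismd pidv shrsa bsw hjr
Hunk 5: at line 1 remove [cajm,gqsx] add [hgi] -> 11 lines: wfg lkdop hgi asryt vwm fik rismd pidv shrsa bsw hjr
Hunk 6: at line 1 remove [lkdop,hgi,asryt] add [jqt,fomy,glw] -> 11 lines: wfg jqt fomy glw vwm fik rismd pidv shrsa bsw hjr
Final line 9: shrsa

Answer: shrsa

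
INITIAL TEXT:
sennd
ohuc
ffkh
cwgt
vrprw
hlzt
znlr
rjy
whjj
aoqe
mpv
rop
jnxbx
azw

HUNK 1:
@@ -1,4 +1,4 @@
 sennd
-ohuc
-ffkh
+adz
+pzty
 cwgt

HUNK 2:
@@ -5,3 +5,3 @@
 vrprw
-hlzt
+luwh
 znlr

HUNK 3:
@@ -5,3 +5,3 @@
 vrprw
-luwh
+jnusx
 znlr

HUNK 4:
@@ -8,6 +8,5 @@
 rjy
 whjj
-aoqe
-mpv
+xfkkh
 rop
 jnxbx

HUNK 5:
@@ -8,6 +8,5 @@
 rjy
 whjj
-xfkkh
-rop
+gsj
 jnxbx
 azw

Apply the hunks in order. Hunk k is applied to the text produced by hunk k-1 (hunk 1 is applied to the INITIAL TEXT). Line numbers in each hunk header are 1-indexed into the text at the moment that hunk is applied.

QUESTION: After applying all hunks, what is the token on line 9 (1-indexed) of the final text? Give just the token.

Answer: whjj

Derivation:
Hunk 1: at line 1 remove [ohuc,ffkh] add [adz,pzty] -> 14 lines: sennd adz pzty cwgt vrprw hlzt znlr rjy whjj aoqe mpv rop jnxbx azw
Hunk 2: at line 5 remove [hlzt] add [luwh] -> 14 lines: sennd adz pzty cwgt vrprw luwh znlr rjy whjj aoqe mpv rop jnxbx azw
Hunk 3: at line 5 remove [luwh] add [jnusx] -> 14 lines: sennd adz pzty cwgt vrprw jnusx znlr rjy whjj aoqe mpv rop jnxbx azw
Hunk 4: at line 8 remove [aoqe,mpv] add [xfkkh] -> 13 lines: sennd adz pzty cwgt vrprw jnusx znlr rjy whjj xfkkh rop jnxbx azw
Hunk 5: at line 8 remove [xfkkh,rop] add [gsj] -> 12 lines: sennd adz pzty cwgt vrprw jnusx znlr rjy whjj gsj jnxbx azw
Final line 9: whjj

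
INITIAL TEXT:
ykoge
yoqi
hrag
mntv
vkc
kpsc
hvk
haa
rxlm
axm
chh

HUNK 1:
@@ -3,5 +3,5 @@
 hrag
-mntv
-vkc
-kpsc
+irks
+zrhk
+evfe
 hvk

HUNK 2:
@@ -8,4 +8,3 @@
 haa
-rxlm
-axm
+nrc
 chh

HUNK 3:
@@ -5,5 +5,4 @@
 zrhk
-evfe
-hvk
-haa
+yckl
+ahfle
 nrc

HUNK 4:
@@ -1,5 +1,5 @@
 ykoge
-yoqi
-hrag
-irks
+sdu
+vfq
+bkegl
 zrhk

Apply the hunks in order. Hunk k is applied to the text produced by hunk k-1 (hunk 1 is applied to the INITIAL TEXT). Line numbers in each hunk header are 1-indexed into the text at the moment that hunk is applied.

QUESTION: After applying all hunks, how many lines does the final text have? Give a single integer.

Answer: 9

Derivation:
Hunk 1: at line 3 remove [mntv,vkc,kpsc] add [irks,zrhk,evfe] -> 11 lines: ykoge yoqi hrag irks zrhk evfe hvk haa rxlm axm chh
Hunk 2: at line 8 remove [rxlm,axm] add [nrc] -> 10 lines: ykoge yoqi hrag irks zrhk evfe hvk haa nrc chh
Hunk 3: at line 5 remove [evfe,hvk,haa] add [yckl,ahfle] -> 9 lines: ykoge yoqi hrag irks zrhk yckl ahfle nrc chh
Hunk 4: at line 1 remove [yoqi,hrag,irks] add [sdu,vfq,bkegl] -> 9 lines: ykoge sdu vfq bkegl zrhk yckl ahfle nrc chh
Final line count: 9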